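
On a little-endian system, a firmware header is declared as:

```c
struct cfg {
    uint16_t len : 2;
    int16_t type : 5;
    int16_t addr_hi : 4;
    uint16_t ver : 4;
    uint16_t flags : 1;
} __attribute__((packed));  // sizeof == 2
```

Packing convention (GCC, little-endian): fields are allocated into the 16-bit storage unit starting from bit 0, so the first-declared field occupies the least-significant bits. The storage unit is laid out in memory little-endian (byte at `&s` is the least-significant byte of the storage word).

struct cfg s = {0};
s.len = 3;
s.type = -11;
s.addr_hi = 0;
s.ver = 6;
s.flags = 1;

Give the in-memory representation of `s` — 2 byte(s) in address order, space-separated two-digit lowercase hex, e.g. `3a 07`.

len (2b) val=3 bits=0x3 at bit 0: 0x0003
type (5b) val=-11 bits=0x15 at bit 2: 0x0057
addr_hi (4b) val=0 bits=0x0 at bit 7: 0x0057
ver (4b) val=6 bits=0x6 at bit 11: 0x3057
flags (1b) val=1 bits=0x1 at bit 15: 0xb057
word = 0xb057 → little-endian bytes:
  [0]=0x57  [1]=0xb0

57 b0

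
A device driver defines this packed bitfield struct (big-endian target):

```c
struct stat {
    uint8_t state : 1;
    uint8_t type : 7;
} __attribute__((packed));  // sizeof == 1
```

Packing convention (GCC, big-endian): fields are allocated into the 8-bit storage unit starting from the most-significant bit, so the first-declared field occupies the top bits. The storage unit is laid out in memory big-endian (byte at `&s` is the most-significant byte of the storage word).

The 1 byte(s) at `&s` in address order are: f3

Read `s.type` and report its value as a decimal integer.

[0]=0xf3 (big-endian) → word 0xf3
state:1 @ bit 7 → (0xf3>>7)&0x1 = 0x1
type:7 @ bit 0 → (0xf3>>0)&0x7f = 0x73  ←

115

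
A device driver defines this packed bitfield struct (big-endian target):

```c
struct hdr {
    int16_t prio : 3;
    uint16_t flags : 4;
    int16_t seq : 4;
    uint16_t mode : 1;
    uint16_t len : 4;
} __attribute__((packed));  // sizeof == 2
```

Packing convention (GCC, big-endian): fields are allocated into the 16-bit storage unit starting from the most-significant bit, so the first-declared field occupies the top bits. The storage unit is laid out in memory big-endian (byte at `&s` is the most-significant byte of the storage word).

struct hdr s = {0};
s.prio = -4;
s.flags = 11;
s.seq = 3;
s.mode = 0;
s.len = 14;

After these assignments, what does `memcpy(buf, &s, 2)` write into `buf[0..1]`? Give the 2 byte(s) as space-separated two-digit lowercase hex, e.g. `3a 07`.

prio (3b) val=-4 bits=0x4 at bit 13: 0x8000
flags (4b) val=11 bits=0xb at bit 9: 0x9600
seq (4b) val=3 bits=0x3 at bit 5: 0x9660
mode (1b) val=0 bits=0x0 at bit 4: 0x9660
len (4b) val=14 bits=0xe at bit 0: 0x966e
word = 0x966e → big-endian bytes:
  [0]=0x96  [1]=0x6e

96 6e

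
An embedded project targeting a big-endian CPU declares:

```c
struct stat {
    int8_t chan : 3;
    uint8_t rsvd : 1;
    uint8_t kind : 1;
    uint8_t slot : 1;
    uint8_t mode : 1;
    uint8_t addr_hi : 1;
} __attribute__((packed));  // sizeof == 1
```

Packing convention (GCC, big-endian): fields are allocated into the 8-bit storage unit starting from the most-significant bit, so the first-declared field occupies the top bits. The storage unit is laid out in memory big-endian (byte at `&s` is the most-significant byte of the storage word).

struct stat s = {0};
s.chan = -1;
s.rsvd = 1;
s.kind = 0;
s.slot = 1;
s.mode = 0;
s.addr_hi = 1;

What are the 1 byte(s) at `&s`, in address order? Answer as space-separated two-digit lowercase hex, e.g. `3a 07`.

f5

chan (3b) val=-1 bits=0x7 at bit 5: 0xe0
rsvd (1b) val=1 bits=0x1 at bit 4: 0xf0
kind (1b) val=0 bits=0x0 at bit 3: 0xf0
slot (1b) val=1 bits=0x1 at bit 2: 0xf4
mode (1b) val=0 bits=0x0 at bit 1: 0xf4
addr_hi (1b) val=1 bits=0x1 at bit 0: 0xf5
word = 0xf5 → big-endian bytes:
  [0]=0xf5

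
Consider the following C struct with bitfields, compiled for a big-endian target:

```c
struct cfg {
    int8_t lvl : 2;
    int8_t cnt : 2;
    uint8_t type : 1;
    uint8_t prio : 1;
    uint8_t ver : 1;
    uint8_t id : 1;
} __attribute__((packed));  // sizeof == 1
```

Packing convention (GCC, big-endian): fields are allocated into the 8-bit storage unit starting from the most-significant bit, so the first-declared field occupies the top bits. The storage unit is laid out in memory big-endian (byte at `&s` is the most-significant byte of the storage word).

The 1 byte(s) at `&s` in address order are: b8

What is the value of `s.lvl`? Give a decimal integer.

[0]=0xb8 (big-endian) → word 0xb8
lvl:2 @ bit 6 → (0xb8>>6)&0x3 = 0x2  ←
cnt:2 @ bit 4 → (0xb8>>4)&0x3 = 0x3
type:1 @ bit 3 → (0xb8>>3)&0x1 = 0x1
prio:1 @ bit 2 → (0xb8>>2)&0x1 = 0x0
ver:1 @ bit 1 → (0xb8>>1)&0x1 = 0x0
id:1 @ bit 0 → (0xb8>>0)&0x1 = 0x0
lvl signed 2b, MSB=1: 2 - 4 = -2

-2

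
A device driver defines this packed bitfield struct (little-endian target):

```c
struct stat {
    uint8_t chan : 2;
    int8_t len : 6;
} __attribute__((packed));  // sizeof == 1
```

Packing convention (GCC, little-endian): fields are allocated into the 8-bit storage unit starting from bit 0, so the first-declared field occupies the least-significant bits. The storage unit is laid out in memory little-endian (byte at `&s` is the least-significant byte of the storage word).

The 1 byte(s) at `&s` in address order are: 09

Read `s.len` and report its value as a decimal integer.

[0]=0x09 (little-endian) → word 0x09
chan:2 @ bit 0 → (0x09>>0)&0x3 = 0x1
len:6 @ bit 2 → (0x09>>2)&0x3f = 0x2  ←
len signed 6b, MSB=0: value = 2

2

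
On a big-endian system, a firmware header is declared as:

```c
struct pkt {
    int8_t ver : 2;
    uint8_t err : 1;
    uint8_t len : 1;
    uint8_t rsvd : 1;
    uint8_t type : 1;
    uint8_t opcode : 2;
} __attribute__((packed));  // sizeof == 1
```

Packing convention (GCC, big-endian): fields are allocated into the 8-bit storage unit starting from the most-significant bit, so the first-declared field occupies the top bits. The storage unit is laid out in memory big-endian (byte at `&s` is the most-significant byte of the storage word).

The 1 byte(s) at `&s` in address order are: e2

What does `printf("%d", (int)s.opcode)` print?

[0]=0xe2 (big-endian) → word 0xe2
ver [6+:2] = (word>>6) & 0x3 = 3
err [5+:1] = (word>>5) & 0x1 = 1
len [4+:1] = (word>>4) & 0x1 = 0
rsvd [3+:1] = (word>>3) & 0x1 = 0
type [2+:1] = (word>>2) & 0x1 = 0
opcode [0+:2] = (word>>0) & 0x3 = 2  ←

2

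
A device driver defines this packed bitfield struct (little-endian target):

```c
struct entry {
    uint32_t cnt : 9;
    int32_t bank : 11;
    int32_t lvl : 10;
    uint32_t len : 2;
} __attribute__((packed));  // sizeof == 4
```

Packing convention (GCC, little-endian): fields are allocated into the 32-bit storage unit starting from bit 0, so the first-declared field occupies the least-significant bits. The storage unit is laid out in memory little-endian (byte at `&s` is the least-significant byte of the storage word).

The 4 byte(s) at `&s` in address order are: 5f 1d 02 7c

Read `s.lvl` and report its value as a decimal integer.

-64

[0]=0x5f [1]=0x1d [2]=0x02 [3]=0x7c (little-endian) → word 0x7c021d5f
cnt [0+:9] = (word>>0) & 0x1ff = 351
bank [9+:11] = (word>>9) & 0x7ff = 270
lvl [20+:10] = (word>>20) & 0x3ff = 960  ←
len [30+:2] = (word>>30) & 0x3 = 1
lvl signed 10b, MSB=1: 960 - 1024 = -64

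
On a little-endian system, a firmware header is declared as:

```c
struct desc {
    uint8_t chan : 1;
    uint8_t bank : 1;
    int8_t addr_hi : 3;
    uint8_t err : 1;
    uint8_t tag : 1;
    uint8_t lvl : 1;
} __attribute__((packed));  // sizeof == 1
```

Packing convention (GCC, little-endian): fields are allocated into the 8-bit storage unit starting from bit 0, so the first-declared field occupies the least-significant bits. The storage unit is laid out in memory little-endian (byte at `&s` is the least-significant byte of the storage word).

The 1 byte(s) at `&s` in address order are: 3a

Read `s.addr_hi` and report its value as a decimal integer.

-2

[0]=0x3a (little-endian) → word 0x3a
chan:1 @ bit 0 → (0x3a>>0)&0x1 = 0x0
bank:1 @ bit 1 → (0x3a>>1)&0x1 = 0x1
addr_hi:3 @ bit 2 → (0x3a>>2)&0x7 = 0x6  ←
err:1 @ bit 5 → (0x3a>>5)&0x1 = 0x1
tag:1 @ bit 6 → (0x3a>>6)&0x1 = 0x0
lvl:1 @ bit 7 → (0x3a>>7)&0x1 = 0x0
addr_hi signed 3b, MSB=1: 6 - 8 = -2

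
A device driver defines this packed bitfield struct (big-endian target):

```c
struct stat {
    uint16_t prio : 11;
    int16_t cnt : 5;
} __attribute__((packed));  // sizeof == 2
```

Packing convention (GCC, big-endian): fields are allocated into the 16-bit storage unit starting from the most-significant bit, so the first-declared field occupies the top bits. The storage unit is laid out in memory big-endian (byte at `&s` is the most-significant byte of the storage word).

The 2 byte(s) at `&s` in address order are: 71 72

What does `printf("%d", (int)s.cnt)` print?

-14

[0]=0x71 [1]=0x72 (big-endian) → word 0x7172
prio:11 @ bit 5 → (0x7172>>5)&0x7ff = 0x38b
cnt:5 @ bit 0 → (0x7172>>0)&0x1f = 0x12  ←
cnt signed 5b, MSB=1: 18 - 32 = -14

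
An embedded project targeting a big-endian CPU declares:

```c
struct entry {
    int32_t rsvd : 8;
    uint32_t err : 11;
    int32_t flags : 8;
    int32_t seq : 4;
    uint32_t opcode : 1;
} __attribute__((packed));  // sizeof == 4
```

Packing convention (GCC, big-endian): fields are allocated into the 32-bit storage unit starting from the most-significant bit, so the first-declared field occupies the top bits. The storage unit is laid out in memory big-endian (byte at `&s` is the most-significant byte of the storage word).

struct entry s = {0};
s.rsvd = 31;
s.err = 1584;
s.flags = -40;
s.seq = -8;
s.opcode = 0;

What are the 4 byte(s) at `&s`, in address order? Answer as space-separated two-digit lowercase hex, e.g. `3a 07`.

rsvd (8b) val=31 bits=0x1f at bit 24: 0x1f000000
err (11b) val=1584 bits=0x630 at bit 13: 0x1fc60000
flags (8b) val=-40 bits=0xd8 at bit 5: 0x1fc61b00
seq (4b) val=-8 bits=0x8 at bit 1: 0x1fc61b10
opcode (1b) val=0 bits=0x0 at bit 0: 0x1fc61b10
word = 0x1fc61b10 → big-endian bytes:
  [0]=0x1f  [1]=0xc6  [2]=0x1b  [3]=0x10

1f c6 1b 10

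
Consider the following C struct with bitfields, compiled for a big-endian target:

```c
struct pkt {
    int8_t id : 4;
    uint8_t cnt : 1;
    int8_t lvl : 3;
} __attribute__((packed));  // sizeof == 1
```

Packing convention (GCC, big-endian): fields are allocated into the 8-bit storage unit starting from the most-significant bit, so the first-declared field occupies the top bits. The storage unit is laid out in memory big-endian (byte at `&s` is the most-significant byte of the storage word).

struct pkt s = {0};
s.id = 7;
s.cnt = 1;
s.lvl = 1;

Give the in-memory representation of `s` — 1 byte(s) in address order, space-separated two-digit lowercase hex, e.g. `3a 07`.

79

[4+:4] id=7 & 0xf = 0x7; word=0x70
[3+:1] cnt=1 & 0x1 = 0x1; word=0x78
[0+:3] lvl=1 & 0x7 = 0x1; word=0x79
word = 0x79 → big-endian bytes:
  [0]=0x79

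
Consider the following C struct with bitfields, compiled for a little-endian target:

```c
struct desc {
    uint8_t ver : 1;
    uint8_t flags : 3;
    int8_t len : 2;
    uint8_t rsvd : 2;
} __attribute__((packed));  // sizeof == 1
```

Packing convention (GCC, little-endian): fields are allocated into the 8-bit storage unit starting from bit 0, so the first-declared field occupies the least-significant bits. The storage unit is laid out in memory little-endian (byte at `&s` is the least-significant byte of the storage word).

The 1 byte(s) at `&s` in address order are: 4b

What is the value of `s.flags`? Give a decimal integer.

[0]=0x4b (little-endian) → word 0x4b
ver:1 @ bit 0 → (0x4b>>0)&0x1 = 0x1
flags:3 @ bit 1 → (0x4b>>1)&0x7 = 0x5  ←
len:2 @ bit 4 → (0x4b>>4)&0x3 = 0x0
rsvd:2 @ bit 6 → (0x4b>>6)&0x3 = 0x1

5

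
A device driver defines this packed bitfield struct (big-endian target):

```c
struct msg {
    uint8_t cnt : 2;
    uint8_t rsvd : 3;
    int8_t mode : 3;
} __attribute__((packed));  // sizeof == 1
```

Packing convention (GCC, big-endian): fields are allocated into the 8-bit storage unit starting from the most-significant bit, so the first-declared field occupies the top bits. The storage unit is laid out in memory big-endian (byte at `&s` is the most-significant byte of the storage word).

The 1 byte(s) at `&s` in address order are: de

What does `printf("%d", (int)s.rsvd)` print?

[0]=0xde (big-endian) → word 0xde
cnt:2 @ bit 6 → (0xde>>6)&0x3 = 0x3
rsvd:3 @ bit 3 → (0xde>>3)&0x7 = 0x3  ←
mode:3 @ bit 0 → (0xde>>0)&0x7 = 0x6

3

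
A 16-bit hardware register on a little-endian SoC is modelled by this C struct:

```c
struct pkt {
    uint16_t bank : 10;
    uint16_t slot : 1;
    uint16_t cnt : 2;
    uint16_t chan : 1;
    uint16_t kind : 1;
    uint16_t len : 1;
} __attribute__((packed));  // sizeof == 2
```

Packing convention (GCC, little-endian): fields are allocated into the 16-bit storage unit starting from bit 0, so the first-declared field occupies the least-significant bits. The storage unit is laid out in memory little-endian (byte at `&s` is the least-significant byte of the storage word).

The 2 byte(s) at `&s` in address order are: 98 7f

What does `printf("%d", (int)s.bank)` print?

[0]=0x98 [1]=0x7f (little-endian) → word 0x7f98
bank [0+:10] = (word>>0) & 0x3ff = 920  ←
slot [10+:1] = (word>>10) & 0x1 = 1
cnt [11+:2] = (word>>11) & 0x3 = 3
chan [13+:1] = (word>>13) & 0x1 = 1
kind [14+:1] = (word>>14) & 0x1 = 1
len [15+:1] = (word>>15) & 0x1 = 0

920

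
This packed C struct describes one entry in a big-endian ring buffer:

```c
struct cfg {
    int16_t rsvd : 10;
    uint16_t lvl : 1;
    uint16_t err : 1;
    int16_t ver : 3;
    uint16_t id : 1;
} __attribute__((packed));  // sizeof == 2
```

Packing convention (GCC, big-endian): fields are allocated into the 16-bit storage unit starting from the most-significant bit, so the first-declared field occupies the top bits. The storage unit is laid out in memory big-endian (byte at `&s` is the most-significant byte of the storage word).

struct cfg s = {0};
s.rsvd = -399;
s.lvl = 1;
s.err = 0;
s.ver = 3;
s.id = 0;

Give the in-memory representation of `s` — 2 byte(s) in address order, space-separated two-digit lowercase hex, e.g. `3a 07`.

9c 66

rsvd (10b) val=-399 bits=0x271 at bit 6: 0x9c40
lvl (1b) val=1 bits=0x1 at bit 5: 0x9c60
err (1b) val=0 bits=0x0 at bit 4: 0x9c60
ver (3b) val=3 bits=0x3 at bit 1: 0x9c66
id (1b) val=0 bits=0x0 at bit 0: 0x9c66
word = 0x9c66 → big-endian bytes:
  [0]=0x9c  [1]=0x66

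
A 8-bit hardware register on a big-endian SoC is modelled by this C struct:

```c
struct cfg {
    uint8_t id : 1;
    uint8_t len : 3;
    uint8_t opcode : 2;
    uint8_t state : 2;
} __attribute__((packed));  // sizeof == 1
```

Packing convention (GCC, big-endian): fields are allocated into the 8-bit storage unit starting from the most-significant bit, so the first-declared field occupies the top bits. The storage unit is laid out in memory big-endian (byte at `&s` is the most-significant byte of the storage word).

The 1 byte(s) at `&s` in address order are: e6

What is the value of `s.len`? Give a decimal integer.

6

[0]=0xe6 (big-endian) → word 0xe6
id [7+:1] = (word>>7) & 0x1 = 1
len [4+:3] = (word>>4) & 0x7 = 6  ←
opcode [2+:2] = (word>>2) & 0x3 = 1
state [0+:2] = (word>>0) & 0x3 = 2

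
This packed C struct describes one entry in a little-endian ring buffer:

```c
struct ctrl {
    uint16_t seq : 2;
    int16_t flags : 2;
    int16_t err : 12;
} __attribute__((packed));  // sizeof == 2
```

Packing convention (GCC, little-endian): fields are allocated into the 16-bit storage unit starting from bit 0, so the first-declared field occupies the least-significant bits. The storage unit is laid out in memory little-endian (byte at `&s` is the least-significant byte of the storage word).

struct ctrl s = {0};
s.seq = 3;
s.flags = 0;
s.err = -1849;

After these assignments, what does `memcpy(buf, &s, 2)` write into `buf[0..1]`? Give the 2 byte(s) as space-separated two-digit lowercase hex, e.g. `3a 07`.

seq (2b) val=3 bits=0x3 at bit 0: 0x0003
flags (2b) val=0 bits=0x0 at bit 2: 0x0003
err (12b) val=-1849 bits=0x8c7 at bit 4: 0x8c73
word = 0x8c73 → little-endian bytes:
  [0]=0x73  [1]=0x8c

73 8c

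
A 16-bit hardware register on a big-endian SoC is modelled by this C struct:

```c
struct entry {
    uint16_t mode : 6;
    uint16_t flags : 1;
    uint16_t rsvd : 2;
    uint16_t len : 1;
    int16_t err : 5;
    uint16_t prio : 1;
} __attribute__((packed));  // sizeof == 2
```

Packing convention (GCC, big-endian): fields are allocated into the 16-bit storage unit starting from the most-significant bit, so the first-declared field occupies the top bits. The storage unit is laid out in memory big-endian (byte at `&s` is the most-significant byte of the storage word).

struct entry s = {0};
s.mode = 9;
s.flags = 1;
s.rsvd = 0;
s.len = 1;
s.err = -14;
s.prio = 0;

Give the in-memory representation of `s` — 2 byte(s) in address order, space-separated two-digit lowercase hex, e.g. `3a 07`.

[10+:6] mode=9 & 0x3f = 0x9; word=0x2400
[9+:1] flags=1 & 0x1 = 0x1; word=0x2600
[7+:2] rsvd=0 & 0x3 = 0x0; word=0x2600
[6+:1] len=1 & 0x1 = 0x1; word=0x2640
[1+:5] err=-14 & 0x1f = 0x12; word=0x2664
[0+:1] prio=0 & 0x1 = 0x0; word=0x2664
word = 0x2664 → big-endian bytes:
  [0]=0x26  [1]=0x64

26 64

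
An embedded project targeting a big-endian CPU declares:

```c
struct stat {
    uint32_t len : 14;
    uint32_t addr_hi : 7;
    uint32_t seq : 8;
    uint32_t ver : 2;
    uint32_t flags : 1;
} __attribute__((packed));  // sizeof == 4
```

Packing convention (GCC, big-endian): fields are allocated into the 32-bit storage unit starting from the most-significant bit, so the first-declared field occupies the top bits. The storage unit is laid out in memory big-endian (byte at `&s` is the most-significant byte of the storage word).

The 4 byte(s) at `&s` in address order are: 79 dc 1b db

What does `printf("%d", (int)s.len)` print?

7799

[0]=0x79 [1]=0xdc [2]=0x1b [3]=0xdb (big-endian) → word 0x79dc1bdb
len:14 @ bit 18 → (0x79dc1bdb>>18)&0x3fff = 0x1e77  ←
addr_hi:7 @ bit 11 → (0x79dc1bdb>>11)&0x7f = 0x3
seq:8 @ bit 3 → (0x79dc1bdb>>3)&0xff = 0x7b
ver:2 @ bit 1 → (0x79dc1bdb>>1)&0x3 = 0x1
flags:1 @ bit 0 → (0x79dc1bdb>>0)&0x1 = 0x1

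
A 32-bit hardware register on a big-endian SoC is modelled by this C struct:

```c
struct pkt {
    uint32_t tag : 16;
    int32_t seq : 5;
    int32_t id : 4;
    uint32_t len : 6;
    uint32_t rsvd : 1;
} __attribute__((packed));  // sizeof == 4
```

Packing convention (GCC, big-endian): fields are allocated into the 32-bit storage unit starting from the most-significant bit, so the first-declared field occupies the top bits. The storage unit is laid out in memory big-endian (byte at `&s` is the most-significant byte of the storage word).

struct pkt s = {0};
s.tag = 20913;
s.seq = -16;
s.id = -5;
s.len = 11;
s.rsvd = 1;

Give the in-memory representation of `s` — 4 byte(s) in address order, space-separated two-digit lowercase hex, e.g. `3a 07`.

[16+:16] tag=20913 & 0xffff = 0x51b1; word=0x51b10000
[11+:5] seq=-16 & 0x1f = 0x10; word=0x51b18000
[7+:4] id=-5 & 0xf = 0xb; word=0x51b18580
[1+:6] len=11 & 0x3f = 0xb; word=0x51b18596
[0+:1] rsvd=1 & 0x1 = 0x1; word=0x51b18597
word = 0x51b18597 → big-endian bytes:
  [0]=0x51  [1]=0xb1  [2]=0x85  [3]=0x97

51 b1 85 97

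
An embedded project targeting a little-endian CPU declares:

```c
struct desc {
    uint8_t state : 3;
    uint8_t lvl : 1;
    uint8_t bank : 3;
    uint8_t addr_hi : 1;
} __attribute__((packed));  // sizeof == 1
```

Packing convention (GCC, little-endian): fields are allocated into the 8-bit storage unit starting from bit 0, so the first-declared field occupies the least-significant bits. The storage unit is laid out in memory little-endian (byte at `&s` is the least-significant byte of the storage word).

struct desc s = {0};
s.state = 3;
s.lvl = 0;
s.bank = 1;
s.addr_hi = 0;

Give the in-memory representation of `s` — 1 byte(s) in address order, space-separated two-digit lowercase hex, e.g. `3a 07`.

13

[0+:3] state=3 & 0x7 = 0x3; word=0x03
[3+:1] lvl=0 & 0x1 = 0x0; word=0x03
[4+:3] bank=1 & 0x7 = 0x1; word=0x13
[7+:1] addr_hi=0 & 0x1 = 0x0; word=0x13
word = 0x13 → little-endian bytes:
  [0]=0x13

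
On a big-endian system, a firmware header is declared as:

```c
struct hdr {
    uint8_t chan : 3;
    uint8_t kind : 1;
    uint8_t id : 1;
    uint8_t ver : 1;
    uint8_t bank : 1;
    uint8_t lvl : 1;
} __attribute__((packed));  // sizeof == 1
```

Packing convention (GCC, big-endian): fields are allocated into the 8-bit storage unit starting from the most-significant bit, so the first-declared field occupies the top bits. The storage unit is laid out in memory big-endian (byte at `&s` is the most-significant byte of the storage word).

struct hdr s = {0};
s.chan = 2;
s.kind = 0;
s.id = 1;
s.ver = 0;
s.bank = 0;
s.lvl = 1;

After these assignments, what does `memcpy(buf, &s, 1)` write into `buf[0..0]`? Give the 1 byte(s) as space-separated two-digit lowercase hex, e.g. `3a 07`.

49

chan (3b) val=2 bits=0x2 at bit 5: 0x40
kind (1b) val=0 bits=0x0 at bit 4: 0x40
id (1b) val=1 bits=0x1 at bit 3: 0x48
ver (1b) val=0 bits=0x0 at bit 2: 0x48
bank (1b) val=0 bits=0x0 at bit 1: 0x48
lvl (1b) val=1 bits=0x1 at bit 0: 0x49
word = 0x49 → big-endian bytes:
  [0]=0x49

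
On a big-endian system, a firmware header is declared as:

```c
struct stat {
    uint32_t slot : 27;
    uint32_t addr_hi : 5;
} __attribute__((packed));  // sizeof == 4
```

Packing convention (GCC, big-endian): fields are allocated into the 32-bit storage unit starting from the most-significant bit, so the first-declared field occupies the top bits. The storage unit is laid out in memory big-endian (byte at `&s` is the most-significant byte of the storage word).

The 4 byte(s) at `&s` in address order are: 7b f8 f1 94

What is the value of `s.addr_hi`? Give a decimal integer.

[0]=0x7b [1]=0xf8 [2]=0xf1 [3]=0x94 (big-endian) → word 0x7bf8f194
slot [5+:27] = (word>>5) & 0x7ffffff = 64997260
addr_hi [0+:5] = (word>>0) & 0x1f = 20  ←

20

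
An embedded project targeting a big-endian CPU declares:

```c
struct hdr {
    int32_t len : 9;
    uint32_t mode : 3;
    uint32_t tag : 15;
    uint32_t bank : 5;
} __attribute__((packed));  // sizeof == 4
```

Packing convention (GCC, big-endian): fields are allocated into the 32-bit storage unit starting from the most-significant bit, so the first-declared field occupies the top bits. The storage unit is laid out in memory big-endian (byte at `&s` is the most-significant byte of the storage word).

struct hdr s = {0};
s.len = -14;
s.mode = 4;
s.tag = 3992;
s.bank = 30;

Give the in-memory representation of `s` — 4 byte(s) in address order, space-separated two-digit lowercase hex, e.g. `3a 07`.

len (9b) val=-14 bits=0x1f2 at bit 23: 0xf9000000
mode (3b) val=4 bits=0x4 at bit 20: 0xf9400000
tag (15b) val=3992 bits=0xf98 at bit 5: 0xf941f300
bank (5b) val=30 bits=0x1e at bit 0: 0xf941f31e
word = 0xf941f31e → big-endian bytes:
  [0]=0xf9  [1]=0x41  [2]=0xf3  [3]=0x1e

f9 41 f3 1e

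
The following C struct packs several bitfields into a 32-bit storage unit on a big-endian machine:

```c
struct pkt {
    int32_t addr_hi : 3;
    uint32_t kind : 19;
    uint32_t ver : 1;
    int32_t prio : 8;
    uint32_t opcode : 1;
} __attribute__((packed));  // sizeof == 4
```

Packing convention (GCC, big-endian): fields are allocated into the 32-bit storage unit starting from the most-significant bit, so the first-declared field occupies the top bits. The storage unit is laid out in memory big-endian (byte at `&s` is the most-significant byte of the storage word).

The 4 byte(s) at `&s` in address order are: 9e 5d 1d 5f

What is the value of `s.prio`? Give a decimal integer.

-81

[0]=0x9e [1]=0x5d [2]=0x1d [3]=0x5f (big-endian) → word 0x9e5d1d5f
addr_hi [29+:3] = (word>>29) & 0x7 = 4
kind [10+:19] = (word>>10) & 0x7ffff = 497479
ver [9+:1] = (word>>9) & 0x1 = 0
prio [1+:8] = (word>>1) & 0xff = 175  ←
opcode [0+:1] = (word>>0) & 0x1 = 1
prio signed 8b, MSB=1: 175 - 256 = -81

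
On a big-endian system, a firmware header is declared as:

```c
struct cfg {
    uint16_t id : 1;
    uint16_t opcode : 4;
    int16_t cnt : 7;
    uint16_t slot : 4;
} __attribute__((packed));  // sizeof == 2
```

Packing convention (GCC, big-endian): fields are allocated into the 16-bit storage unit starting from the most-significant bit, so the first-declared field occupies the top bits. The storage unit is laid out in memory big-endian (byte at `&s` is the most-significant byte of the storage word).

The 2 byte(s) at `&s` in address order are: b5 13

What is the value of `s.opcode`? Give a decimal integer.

[0]=0xb5 [1]=0x13 (big-endian) → word 0xb513
id [15+:1] = (word>>15) & 0x1 = 1
opcode [11+:4] = (word>>11) & 0xf = 6  ←
cnt [4+:7] = (word>>4) & 0x7f = 81
slot [0+:4] = (word>>0) & 0xf = 3

6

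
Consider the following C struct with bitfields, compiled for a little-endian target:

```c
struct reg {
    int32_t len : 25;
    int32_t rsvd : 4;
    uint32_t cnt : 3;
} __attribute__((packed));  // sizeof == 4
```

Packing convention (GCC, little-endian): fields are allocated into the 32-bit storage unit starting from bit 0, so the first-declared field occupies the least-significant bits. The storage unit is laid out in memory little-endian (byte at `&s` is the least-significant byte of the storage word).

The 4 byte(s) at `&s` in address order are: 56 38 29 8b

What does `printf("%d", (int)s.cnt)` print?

4

[0]=0x56 [1]=0x38 [2]=0x29 [3]=0x8b (little-endian) → word 0x8b293856
len:25 @ bit 0 → (0x8b293856>>0)&0x1ffffff = 0x1293856
rsvd:4 @ bit 25 → (0x8b293856>>25)&0xf = 0x5
cnt:3 @ bit 29 → (0x8b293856>>29)&0x7 = 0x4  ←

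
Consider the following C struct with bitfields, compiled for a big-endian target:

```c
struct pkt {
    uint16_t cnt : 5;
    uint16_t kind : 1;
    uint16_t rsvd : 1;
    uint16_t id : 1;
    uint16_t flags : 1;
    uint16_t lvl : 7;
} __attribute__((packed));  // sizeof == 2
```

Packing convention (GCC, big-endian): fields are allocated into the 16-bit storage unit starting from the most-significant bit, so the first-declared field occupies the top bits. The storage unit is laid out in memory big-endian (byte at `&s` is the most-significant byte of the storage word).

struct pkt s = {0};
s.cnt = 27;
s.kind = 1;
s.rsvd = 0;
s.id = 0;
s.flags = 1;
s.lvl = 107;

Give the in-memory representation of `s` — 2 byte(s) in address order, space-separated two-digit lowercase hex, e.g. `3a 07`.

dc eb

[11+:5] cnt=27 & 0x1f = 0x1b; word=0xd800
[10+:1] kind=1 & 0x1 = 0x1; word=0xdc00
[9+:1] rsvd=0 & 0x1 = 0x0; word=0xdc00
[8+:1] id=0 & 0x1 = 0x0; word=0xdc00
[7+:1] flags=1 & 0x1 = 0x1; word=0xdc80
[0+:7] lvl=107 & 0x7f = 0x6b; word=0xdceb
word = 0xdceb → big-endian bytes:
  [0]=0xdc  [1]=0xeb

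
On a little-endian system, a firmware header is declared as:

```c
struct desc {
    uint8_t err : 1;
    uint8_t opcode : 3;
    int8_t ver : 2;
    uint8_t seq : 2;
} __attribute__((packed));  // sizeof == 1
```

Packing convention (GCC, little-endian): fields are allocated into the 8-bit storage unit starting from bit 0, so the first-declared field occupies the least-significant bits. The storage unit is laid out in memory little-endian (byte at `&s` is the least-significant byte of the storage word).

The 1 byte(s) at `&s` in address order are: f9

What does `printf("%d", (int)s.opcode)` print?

[0]=0xf9 (little-endian) → word 0xf9
err [0+:1] = (word>>0) & 0x1 = 1
opcode [1+:3] = (word>>1) & 0x7 = 4  ←
ver [4+:2] = (word>>4) & 0x3 = 3
seq [6+:2] = (word>>6) & 0x3 = 3

4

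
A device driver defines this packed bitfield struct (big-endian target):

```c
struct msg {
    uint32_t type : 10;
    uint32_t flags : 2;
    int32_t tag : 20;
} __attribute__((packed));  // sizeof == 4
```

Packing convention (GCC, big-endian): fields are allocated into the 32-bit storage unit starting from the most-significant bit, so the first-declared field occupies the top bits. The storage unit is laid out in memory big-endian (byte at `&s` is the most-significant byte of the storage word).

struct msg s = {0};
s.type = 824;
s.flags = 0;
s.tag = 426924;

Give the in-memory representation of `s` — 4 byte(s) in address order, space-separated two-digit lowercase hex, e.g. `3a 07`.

type (10b) val=824 bits=0x338 at bit 22: 0xce000000
flags (2b) val=0 bits=0x0 at bit 20: 0xce000000
tag (20b) val=426924 bits=0x683ac at bit 0: 0xce0683ac
word = 0xce0683ac → big-endian bytes:
  [0]=0xce  [1]=0x06  [2]=0x83  [3]=0xac

ce 06 83 ac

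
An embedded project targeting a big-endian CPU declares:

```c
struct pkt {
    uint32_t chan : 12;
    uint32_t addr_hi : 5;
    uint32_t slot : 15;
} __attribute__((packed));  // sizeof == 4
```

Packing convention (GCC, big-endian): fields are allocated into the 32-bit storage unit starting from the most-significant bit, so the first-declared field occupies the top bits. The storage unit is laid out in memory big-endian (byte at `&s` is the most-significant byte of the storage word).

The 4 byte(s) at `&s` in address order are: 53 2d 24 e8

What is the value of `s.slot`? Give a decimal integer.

9448

[0]=0x53 [1]=0x2d [2]=0x24 [3]=0xe8 (big-endian) → word 0x532d24e8
chan [20+:12] = (word>>20) & 0xfff = 1330
addr_hi [15+:5] = (word>>15) & 0x1f = 26
slot [0+:15] = (word>>0) & 0x7fff = 9448  ←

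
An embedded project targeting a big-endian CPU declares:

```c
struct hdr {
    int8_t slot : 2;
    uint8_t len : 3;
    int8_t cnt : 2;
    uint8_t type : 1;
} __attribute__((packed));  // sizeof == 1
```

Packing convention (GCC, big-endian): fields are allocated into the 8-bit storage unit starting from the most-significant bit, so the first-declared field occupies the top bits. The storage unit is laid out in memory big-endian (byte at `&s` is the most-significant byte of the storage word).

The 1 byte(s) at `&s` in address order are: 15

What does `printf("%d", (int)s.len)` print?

2

[0]=0x15 (big-endian) → word 0x15
slot [6+:2] = (word>>6) & 0x3 = 0
len [3+:3] = (word>>3) & 0x7 = 2  ←
cnt [1+:2] = (word>>1) & 0x3 = 2
type [0+:1] = (word>>0) & 0x1 = 1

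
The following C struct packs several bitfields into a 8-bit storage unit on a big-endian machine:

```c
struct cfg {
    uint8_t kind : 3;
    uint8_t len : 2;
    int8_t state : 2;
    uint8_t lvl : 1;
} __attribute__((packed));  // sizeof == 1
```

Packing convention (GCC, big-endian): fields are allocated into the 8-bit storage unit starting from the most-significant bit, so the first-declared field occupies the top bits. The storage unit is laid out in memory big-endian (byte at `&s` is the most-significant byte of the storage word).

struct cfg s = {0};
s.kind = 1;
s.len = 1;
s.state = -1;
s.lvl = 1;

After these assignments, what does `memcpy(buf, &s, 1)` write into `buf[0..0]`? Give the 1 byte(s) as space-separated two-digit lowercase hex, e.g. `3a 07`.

kind:3 = 1 → 0x1 << 5 → word 0x20
len:2 = 1 → 0x1 << 3 → word 0x28
state:2 = -1 → 0x3 << 1 → word 0x2e
lvl:1 = 1 → 0x1 << 0 → word 0x2f
word = 0x2f → big-endian bytes:
  [0]=0x2f

2f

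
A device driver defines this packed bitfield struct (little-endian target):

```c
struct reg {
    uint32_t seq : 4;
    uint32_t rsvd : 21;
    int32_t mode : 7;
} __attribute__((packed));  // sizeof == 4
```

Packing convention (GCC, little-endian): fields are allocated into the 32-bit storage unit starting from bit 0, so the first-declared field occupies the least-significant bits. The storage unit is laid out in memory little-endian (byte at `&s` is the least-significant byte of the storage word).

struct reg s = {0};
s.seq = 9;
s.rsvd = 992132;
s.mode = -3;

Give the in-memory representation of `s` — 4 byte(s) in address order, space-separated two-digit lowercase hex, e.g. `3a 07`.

seq:4 = 9 → 0x9 << 0 → word 0x00000009
rsvd:21 = 992132 → 0xf2384 << 4 → word 0x00f23849
mode:7 = -3 → 0x7d << 25 → word 0xfaf23849
word = 0xfaf23849 → little-endian bytes:
  [0]=0x49  [1]=0x38  [2]=0xf2  [3]=0xfa

49 38 f2 fa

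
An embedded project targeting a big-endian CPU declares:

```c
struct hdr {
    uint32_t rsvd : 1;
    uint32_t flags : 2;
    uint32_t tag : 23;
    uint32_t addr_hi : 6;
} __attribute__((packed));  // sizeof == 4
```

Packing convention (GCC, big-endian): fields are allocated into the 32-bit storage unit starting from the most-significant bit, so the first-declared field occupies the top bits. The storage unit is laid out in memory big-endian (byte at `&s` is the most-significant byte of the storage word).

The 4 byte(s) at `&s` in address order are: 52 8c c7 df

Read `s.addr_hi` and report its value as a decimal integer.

[0]=0x52 [1]=0x8c [2]=0xc7 [3]=0xdf (big-endian) → word 0x528cc7df
rsvd [31+:1] = (word>>31) & 0x1 = 0
flags [29+:2] = (word>>29) & 0x3 = 2
tag [6+:23] = (word>>6) & 0x7fffff = 4862751
addr_hi [0+:6] = (word>>0) & 0x3f = 31  ←

31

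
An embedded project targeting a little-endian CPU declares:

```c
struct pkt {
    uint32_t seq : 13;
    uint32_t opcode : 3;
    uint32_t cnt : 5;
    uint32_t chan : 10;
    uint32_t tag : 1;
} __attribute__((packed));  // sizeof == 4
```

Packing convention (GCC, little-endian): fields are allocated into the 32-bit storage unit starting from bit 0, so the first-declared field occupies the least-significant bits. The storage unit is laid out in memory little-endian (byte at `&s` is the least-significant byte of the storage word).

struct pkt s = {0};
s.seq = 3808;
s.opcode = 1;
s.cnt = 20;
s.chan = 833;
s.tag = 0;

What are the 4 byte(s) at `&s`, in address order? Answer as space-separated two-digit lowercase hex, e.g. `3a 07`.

seq:13 = 3808 → 0xee0 << 0 → word 0x00000ee0
opcode:3 = 1 → 0x1 << 13 → word 0x00002ee0
cnt:5 = 20 → 0x14 << 16 → word 0x00142ee0
chan:10 = 833 → 0x341 << 21 → word 0x68342ee0
tag:1 = 0 → 0x0 << 31 → word 0x68342ee0
word = 0x68342ee0 → little-endian bytes:
  [0]=0xe0  [1]=0x2e  [2]=0x34  [3]=0x68

e0 2e 34 68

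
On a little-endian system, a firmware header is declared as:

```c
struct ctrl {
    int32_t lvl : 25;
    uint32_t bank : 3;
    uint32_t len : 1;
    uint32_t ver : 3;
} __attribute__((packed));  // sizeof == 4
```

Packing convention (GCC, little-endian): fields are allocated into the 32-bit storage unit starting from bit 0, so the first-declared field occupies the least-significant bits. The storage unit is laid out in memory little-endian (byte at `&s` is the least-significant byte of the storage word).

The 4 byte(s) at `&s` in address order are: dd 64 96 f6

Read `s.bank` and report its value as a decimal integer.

3

[0]=0xdd [1]=0x64 [2]=0x96 [3]=0xf6 (little-endian) → word 0xf69664dd
lvl:25 @ bit 0 → (0xf69664dd>>0)&0x1ffffff = 0x9664dd
bank:3 @ bit 25 → (0xf69664dd>>25)&0x7 = 0x3  ←
len:1 @ bit 28 → (0xf69664dd>>28)&0x1 = 0x1
ver:3 @ bit 29 → (0xf69664dd>>29)&0x7 = 0x7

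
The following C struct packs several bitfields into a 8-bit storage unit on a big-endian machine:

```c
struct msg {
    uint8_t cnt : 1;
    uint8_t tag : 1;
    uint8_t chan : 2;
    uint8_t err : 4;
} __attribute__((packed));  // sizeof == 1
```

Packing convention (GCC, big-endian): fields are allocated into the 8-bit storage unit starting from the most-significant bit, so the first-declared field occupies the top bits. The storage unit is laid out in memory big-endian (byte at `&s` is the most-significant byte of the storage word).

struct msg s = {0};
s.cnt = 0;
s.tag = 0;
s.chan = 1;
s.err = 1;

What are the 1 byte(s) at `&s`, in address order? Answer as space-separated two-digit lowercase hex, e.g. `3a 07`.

11

cnt (1b) val=0 bits=0x0 at bit 7: 0x00
tag (1b) val=0 bits=0x0 at bit 6: 0x00
chan (2b) val=1 bits=0x1 at bit 4: 0x10
err (4b) val=1 bits=0x1 at bit 0: 0x11
word = 0x11 → big-endian bytes:
  [0]=0x11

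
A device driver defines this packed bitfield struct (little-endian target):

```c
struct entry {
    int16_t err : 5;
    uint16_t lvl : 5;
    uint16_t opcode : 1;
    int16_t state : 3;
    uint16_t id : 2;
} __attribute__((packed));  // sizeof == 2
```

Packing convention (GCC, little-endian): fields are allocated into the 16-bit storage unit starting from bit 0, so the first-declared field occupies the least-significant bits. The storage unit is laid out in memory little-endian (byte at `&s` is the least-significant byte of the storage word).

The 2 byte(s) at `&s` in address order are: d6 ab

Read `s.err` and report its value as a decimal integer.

-10

[0]=0xd6 [1]=0xab (little-endian) → word 0xabd6
err [0+:5] = (word>>0) & 0x1f = 22  ←
lvl [5+:5] = (word>>5) & 0x1f = 30
opcode [10+:1] = (word>>10) & 0x1 = 0
state [11+:3] = (word>>11) & 0x7 = 5
id [14+:2] = (word>>14) & 0x3 = 2
err signed 5b, MSB=1: 22 - 32 = -10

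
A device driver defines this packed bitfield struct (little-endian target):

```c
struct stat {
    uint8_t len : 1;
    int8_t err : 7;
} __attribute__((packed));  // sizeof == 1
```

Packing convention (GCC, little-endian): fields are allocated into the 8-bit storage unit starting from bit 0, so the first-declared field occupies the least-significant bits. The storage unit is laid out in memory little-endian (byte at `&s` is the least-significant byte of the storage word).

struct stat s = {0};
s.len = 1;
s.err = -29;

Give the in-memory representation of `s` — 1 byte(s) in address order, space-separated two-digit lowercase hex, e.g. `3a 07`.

c7

[0+:1] len=1 & 0x1 = 0x1; word=0x01
[1+:7] err=-29 & 0x7f = 0x63; word=0xc7
word = 0xc7 → little-endian bytes:
  [0]=0xc7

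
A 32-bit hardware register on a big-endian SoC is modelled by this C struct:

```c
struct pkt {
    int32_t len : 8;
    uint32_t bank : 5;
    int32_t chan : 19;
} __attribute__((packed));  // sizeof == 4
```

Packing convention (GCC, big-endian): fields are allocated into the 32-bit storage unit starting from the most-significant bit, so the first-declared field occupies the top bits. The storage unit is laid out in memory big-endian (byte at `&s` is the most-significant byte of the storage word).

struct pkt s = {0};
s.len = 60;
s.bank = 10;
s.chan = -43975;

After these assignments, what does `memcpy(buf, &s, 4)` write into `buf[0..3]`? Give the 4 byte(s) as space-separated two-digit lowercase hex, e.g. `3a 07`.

3c 57 54 39

len (8b) val=60 bits=0x3c at bit 24: 0x3c000000
bank (5b) val=10 bits=0xa at bit 19: 0x3c500000
chan (19b) val=-43975 bits=0x75439 at bit 0: 0x3c575439
word = 0x3c575439 → big-endian bytes:
  [0]=0x3c  [1]=0x57  [2]=0x54  [3]=0x39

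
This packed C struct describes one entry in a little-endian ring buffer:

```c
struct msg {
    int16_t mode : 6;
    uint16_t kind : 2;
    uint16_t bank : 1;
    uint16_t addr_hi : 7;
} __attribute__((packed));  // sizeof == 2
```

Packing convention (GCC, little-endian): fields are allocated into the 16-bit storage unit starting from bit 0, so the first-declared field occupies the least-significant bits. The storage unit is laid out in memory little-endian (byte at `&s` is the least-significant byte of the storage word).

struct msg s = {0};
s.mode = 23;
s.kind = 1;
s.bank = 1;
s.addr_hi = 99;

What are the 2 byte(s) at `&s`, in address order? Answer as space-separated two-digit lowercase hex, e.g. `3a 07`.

mode:6 = 23 → 0x17 << 0 → word 0x0017
kind:2 = 1 → 0x1 << 6 → word 0x0057
bank:1 = 1 → 0x1 << 8 → word 0x0157
addr_hi:7 = 99 → 0x63 << 9 → word 0xc757
word = 0xc757 → little-endian bytes:
  [0]=0x57  [1]=0xc7

57 c7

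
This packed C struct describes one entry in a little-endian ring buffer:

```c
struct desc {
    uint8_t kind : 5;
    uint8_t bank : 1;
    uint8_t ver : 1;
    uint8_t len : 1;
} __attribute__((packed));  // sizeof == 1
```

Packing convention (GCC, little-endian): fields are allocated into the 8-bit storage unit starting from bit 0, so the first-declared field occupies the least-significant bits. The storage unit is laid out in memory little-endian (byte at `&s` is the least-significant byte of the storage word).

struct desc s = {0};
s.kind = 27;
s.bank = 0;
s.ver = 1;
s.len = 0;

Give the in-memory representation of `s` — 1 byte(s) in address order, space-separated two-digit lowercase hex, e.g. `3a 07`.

kind:5 = 27 → 0x1b << 0 → word 0x1b
bank:1 = 0 → 0x0 << 5 → word 0x1b
ver:1 = 1 → 0x1 << 6 → word 0x5b
len:1 = 0 → 0x0 << 7 → word 0x5b
word = 0x5b → little-endian bytes:
  [0]=0x5b

5b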